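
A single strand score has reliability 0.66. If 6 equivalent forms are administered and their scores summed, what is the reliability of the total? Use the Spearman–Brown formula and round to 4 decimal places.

ρ_k = kρ / (1 + (k−1)ρ) = 6·0.66 / (1 + 5·0.66) = 3.960 / 4.300 = 0.9209.

0.9209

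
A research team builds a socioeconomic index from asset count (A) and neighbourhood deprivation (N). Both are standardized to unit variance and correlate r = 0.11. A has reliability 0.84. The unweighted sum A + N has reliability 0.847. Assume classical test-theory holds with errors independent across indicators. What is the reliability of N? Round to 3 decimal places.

0.820

Var(A+N) = 2 + 2·0.11 = 2.220.
True-score variance = ρ_A + ρ_N + 2·0.11, so 0.847 = (0.84 + ρ_N + 0.22) / 2.220.
ρ_N = 0.847·2.220 − 0.84 − 0.22 = 0.820.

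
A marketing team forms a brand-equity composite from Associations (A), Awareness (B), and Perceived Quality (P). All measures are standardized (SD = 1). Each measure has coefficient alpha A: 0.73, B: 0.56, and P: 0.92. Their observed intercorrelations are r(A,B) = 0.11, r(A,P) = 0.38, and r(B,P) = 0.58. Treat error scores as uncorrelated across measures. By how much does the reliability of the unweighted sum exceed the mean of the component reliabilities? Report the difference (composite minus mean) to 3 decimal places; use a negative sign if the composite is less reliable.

Var(sum) = 3 + 2.14 = 5.14; true-score variance = 2.21 + 2.14 = 4.35; composite reliability = 0.8463.
Mean component reliability = 0.7367.
Difference = 0.8463 − 0.7367 = 0.110.

0.110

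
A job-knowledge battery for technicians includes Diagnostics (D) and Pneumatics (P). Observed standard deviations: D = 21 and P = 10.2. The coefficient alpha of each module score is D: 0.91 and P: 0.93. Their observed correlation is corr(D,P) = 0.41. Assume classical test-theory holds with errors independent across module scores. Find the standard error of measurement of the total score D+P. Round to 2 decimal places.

6.85

Var(total) = 545.04 + 175.644 = 720.684.
True-score variance = 498.067 + 175.644 = 673.711, so reliability = 0.9348.
Error variance = 720.684 − 673.711 = 46.9728; SEM = √46.9728 = 6.85.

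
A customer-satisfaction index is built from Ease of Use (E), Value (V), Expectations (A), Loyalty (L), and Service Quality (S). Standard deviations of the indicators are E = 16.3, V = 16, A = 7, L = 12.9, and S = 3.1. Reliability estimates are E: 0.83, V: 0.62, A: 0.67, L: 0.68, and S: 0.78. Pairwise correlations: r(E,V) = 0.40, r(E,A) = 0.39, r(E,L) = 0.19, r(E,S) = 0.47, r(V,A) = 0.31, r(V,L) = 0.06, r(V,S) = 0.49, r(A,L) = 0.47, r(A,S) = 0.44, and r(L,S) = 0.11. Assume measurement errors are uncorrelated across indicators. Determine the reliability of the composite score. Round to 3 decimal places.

0.850

Var(E+V+A+L+S) = 16.3² + 16² + 7² + 12.9² + 3.1² + 2·[16.3·16·0.40 + 16.3·7·0.39 + 16.3·12.9·0.19 + 16.3·3.1·0.47 + 16·7·0.31 + 16·12.9·0.06 + 16·3.1·0.49 + 7·12.9·0.47 + 7·3.1·0.44 + 12.9·3.1·0.11] = 746.71 + 680.631 = 1427.34.
With uncorrelated errors the cross-covariances are all true-score covariance, so they carry over unchanged; only the diagonal terms shrink to ρᵢσᵢ².
True-score variance = [16.3²·0.83 + 16²·0.62 + 7²·0.67 + 12.9²·0.68 + 3.1²·0.78] + 680.631 = 532.727 + 680.631 = 1213.36.
Reliability = 1213.36 / 1427.34 = 0.850.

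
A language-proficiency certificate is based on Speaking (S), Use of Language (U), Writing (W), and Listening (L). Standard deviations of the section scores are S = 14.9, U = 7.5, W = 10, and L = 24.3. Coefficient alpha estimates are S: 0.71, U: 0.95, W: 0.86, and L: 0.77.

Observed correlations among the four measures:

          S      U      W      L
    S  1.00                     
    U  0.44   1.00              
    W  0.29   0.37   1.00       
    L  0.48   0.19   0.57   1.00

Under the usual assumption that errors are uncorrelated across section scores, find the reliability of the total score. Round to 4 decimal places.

Var(S+U+W+L) = 14.9² + 7.5² + 10² + 24.3² + 2·[14.9·7.5·0.44 + 14.9·10·0.29 + 14.9·24.3·0.48 + 7.5·10·0.37 + 7.5·24.3·0.19 + 10·24.3·0.57] = 968.75 + 934.122 = 1902.87.
With uncorrelated errors the cross-covariances are all true-score covariance, so they carry over unchanged; only the diagonal terms shrink to ρᵢσᵢ².
True-score variance = [14.9²·0.71 + 7.5²·0.95 + 10²·0.86 + 24.3²·0.77] + 934.122 = 751.742 + 934.122 = 1685.86.
Reliability = 1685.86 / 1902.87 = 0.8860.

0.8860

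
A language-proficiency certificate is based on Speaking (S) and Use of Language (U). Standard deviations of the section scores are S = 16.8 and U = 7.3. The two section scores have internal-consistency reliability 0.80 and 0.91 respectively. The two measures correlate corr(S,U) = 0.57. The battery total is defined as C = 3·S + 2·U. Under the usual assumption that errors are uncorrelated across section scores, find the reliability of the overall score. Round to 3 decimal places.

Var(C) = 3²·16.8² + 2²·7.3² + 2·[6·16.8·7.3·0.57] = 2753.32 + 838.858 = 3592.18.
With uncorrelated errors the cross-covariances are all true-score covariance, so they carry over unchanged; only the diagonal terms shrink to ρᵢσᵢ².
True-score variance = [3²·16.8²·0.80 + 2²·7.3²·0.91] + 838.858 = 2226.1 + 838.858 = 3064.96.
Reliability = 3064.96 / 3592.18 = 0.853.

0.853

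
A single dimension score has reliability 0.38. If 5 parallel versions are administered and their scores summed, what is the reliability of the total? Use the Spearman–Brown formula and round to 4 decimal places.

0.7540

ρ_k = kρ / (1 + (k−1)ρ) = 5·0.38 / (1 + 4·0.38) = 1.900 / 2.520 = 0.7540.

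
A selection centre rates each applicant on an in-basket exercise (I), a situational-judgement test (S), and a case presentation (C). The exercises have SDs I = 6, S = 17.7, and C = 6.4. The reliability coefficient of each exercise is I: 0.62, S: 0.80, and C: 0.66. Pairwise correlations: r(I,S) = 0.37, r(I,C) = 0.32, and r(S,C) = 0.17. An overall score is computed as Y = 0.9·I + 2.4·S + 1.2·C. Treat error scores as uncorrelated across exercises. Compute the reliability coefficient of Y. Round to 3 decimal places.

0.822

Var(Y) = 0.9²·6² + 2.4²·17.7² + 1.2²·6.4² + 2·[2.16·6·17.7·0.37 + 1.08·6·6.4·0.32 + 2.88·17.7·6.4·0.17] = 1892.69 + 307.216 = 2199.91.
With uncorrelated errors the cross-covariances are all true-score covariance, so they carry over unchanged; only the diagonal terms shrink to ρᵢσᵢ².
True-score variance = [0.9²·6²·0.62 + 2.4²·17.7²·0.80 + 1.2²·6.4²·0.66] + 307.216 = 1500.65 + 307.216 = 1807.86.
Reliability = 1807.86 / 2199.91 = 0.822.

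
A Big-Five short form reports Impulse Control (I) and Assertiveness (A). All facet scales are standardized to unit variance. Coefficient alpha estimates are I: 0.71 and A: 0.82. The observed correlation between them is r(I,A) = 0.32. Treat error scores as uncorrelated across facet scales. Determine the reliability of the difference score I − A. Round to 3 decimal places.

0.654

Var(I−A) = 1 + 1 − 2·0.32 = 2 − 0.64 = 1.36.
With uncorrelated errors the cross-covariances are all true-score covariance, so they carry over unchanged; only the diagonal terms shrink to ρᵢσᵢ².
True-score variance = [0.71 + 0.82] − 0.64 = 1.53 − 0.64 = 0.89.
Reliability = 0.89 / 1.36 = 0.654.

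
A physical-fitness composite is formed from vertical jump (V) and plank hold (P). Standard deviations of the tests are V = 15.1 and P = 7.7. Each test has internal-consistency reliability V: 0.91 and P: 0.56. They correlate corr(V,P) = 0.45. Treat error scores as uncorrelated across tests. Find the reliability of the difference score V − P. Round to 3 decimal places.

0.745

Var(V−P) = 15.1² + 7.7² − 2·15.1·7.7·0.45 = 287.3 − 104.643 = 182.657.
With uncorrelated errors the cross-covariances are all true-score covariance, so they carry over unchanged; only the diagonal terms shrink to ρᵢσᵢ².
True-score variance = [15.1²·0.91 + 7.7²·0.56] − 104.643 = 240.692 − 104.643 = 136.049.
Reliability = 136.049 / 182.657 = 0.745.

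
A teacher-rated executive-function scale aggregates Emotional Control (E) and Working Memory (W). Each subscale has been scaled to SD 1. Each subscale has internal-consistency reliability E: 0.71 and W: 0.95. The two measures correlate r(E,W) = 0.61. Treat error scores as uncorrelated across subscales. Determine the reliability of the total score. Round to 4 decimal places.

0.8944

Var(E+W) = 2 + 2·[0.61] = 2 + 1.22 = 3.22.
Because errors are independent across components, Cov(Tᵢ,Tⱼ) = Cov(Xᵢ,Xⱼ); the off-diagonal part of the true-score variance is the same as above.
True-score variance = [0.71 + 0.95] + 1.22 = 1.66 + 1.22 = 2.88.
Reliability = 2.88 / 3.22 = 0.8944.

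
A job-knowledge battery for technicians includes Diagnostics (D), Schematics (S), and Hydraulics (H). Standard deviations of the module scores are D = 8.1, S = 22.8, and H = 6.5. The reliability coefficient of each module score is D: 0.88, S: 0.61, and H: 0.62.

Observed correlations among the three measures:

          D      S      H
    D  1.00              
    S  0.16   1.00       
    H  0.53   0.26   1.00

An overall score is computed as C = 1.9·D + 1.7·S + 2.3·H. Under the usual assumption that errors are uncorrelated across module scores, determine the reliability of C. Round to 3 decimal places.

Var(C) = 1.9²·8.1² + 1.7²·22.8² + 2.3²·6.5² + 2·[3.23·8.1·22.8·0.16 + 4.37·8.1·6.5·0.53 + 3.91·22.8·6.5·0.26] = 1962.69 + 736.091 = 2698.78.
With uncorrelated errors the cross-covariances are all true-score covariance, so they carry over unchanged; only the diagonal terms shrink to ρᵢσᵢ².
True-score variance = [1.9²·8.1²·0.88 + 1.7²·22.8²·0.61 + 2.3²·6.5²·0.62] + 736.091 = 1263.43 + 736.091 = 1999.52.
Reliability = 1999.52 / 2698.78 = 0.741.

0.741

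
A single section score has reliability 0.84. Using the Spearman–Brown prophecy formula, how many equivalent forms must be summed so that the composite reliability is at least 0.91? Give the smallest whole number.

2

k ≥ ρ*(1−ρ₁)/(ρ₁(1−ρ*)) = 0.91·0.16 / (0.84·0.09) = 1.926.
Smallest integer k = 2.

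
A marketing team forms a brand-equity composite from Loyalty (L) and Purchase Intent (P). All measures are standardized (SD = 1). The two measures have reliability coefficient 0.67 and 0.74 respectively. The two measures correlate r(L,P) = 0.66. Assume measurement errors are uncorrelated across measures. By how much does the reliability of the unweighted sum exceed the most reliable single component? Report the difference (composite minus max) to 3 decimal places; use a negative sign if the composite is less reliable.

0.082

Var(sum) = 2 + 1.32 = 3.32; true-score variance = 1.41 + 1.32 = 2.73; composite reliability = 0.8223.
Max component reliability = 0.7400.
Difference = 0.8223 − 0.7400 = 0.082.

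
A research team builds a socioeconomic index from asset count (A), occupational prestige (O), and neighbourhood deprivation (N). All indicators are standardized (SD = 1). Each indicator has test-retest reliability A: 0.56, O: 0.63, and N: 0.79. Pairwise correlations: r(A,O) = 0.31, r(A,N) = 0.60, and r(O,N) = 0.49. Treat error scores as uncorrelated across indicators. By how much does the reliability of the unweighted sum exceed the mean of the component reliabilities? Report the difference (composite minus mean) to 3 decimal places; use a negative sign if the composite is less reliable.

Var(sum) = 3 + 2.8 = 5.8; true-score variance = 1.98 + 2.8 = 4.78; composite reliability = 0.8241.
Mean component reliability = 0.6600.
Difference = 0.8241 − 0.6600 = 0.164.

0.164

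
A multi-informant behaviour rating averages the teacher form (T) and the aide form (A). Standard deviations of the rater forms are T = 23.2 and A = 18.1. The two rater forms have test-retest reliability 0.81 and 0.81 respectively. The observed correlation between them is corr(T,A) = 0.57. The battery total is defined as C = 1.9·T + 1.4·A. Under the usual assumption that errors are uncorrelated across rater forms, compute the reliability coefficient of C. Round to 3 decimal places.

0.873

Var(C) = 1.9²·23.2² + 1.4²·18.1² + 2·[2.66·23.2·18.1·0.57] = 2585.16 + 1273.37 = 3858.53.
Under uncorrelated errors the observed covariances equal the true-score covariances, so only the own-variance terms attenuate.
True-score variance = [1.9²·23.2²·0.81 + 1.4²·18.1²·0.81] + 1273.37 = 2093.98 + 1273.37 = 3367.35.
Reliability = 3367.35 / 3858.53 = 0.873.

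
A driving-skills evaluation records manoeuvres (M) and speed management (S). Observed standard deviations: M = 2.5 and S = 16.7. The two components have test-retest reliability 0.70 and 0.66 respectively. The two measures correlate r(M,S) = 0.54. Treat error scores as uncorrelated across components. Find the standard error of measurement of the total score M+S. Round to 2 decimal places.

Var(total) = 285.14 + 45.09 = 330.23.
True-score variance = 188.442 + 45.09 = 233.532, so reliability = 0.7072.
Error variance = 330.23 − 233.532 = 96.6976; SEM = √96.6976 = 9.83.

9.83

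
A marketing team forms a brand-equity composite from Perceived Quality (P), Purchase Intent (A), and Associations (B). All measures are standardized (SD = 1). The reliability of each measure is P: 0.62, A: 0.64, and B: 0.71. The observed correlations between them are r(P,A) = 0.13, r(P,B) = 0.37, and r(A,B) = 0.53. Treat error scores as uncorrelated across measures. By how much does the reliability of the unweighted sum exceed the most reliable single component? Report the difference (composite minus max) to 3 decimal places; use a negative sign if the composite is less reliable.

0.086

Var(sum) = 3 + 2.06 = 5.06; true-score variance = 1.97 + 2.06 = 4.03; composite reliability = 0.7964.
Max component reliability = 0.7100.
Difference = 0.7964 − 0.7100 = 0.086.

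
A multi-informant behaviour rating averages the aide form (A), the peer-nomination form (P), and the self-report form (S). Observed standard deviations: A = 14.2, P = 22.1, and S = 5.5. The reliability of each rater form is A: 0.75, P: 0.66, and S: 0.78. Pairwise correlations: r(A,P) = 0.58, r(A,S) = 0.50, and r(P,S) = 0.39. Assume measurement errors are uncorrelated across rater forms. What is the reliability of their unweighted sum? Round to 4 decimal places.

Var(A+P+S) = 14.2² + 22.1² + 5.5² + 2·[14.2·22.1·0.58 + 14.2·5.5·0.50 + 22.1·5.5·0.39] = 720.3 + 536.94 = 1257.24.
Because errors are independent across components, Cov(Tᵢ,Tⱼ) = Cov(Xᵢ,Xⱼ); the off-diagonal part of the true-score variance is the same as above.
True-score variance = [14.2²·0.75 + 22.1²·0.66 + 5.5²·0.78] + 536.94 = 497.176 + 536.94 = 1034.12.
Reliability = 1034.12 / 1257.24 = 0.8225.

0.8225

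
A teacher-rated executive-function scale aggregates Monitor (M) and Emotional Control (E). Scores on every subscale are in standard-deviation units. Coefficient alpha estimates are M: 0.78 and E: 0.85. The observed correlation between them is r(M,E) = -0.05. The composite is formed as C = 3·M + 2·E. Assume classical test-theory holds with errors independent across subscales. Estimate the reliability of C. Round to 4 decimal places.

0.7919

Var(C) = 3² + 2² + 2·[6·(-0.05)] = 13 − 0.6 = 12.4.
Under uncorrelated errors the observed covariances equal the true-score covariances, so only the own-variance terms attenuate.
True-score variance = [3²·0.78 + 2²·0.85] − 0.6 = 10.42 − 0.6 = 9.82.
Reliability = 9.82 / 12.4 = 0.7919.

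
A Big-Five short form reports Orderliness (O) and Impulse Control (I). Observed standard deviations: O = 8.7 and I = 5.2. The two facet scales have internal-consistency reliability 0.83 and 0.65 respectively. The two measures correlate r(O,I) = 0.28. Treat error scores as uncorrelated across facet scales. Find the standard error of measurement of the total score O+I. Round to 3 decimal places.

Var(total) = 102.73 + 25.3344 = 128.064.
True-score variance = 80.3987 + 25.3344 = 105.733, so reliability = 0.8256.
Error variance = 128.064 − 105.733 = 22.3313; SEM = √22.3313 = 4.726.

4.726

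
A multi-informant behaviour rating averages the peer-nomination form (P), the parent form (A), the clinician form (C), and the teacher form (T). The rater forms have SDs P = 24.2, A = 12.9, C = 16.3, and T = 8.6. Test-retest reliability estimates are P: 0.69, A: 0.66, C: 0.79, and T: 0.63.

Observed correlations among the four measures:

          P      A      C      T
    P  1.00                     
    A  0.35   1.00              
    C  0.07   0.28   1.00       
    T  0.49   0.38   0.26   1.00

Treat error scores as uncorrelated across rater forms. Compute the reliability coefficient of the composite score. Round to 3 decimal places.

0.826

Var(P+A+C+T) = 24.2² + 12.9² + 16.3² + 8.6² + 2·[24.2·12.9·0.35 + 24.2·16.3·0.07 + 24.2·8.6·0.49 + 12.9·16.3·0.28 + 12.9·8.6·0.38 + 16.3·8.6·0.26] = 1091.7 + 752.667 = 1844.37.
Under uncorrelated errors the observed covariances equal the true-score covariances, so only the own-variance terms attenuate.
True-score variance = [24.2²·0.69 + 12.9²·0.66 + 16.3²·0.79 + 8.6²·0.63] + 752.667 = 770.412 + 752.667 = 1523.08.
Reliability = 1523.08 / 1844.37 = 0.826.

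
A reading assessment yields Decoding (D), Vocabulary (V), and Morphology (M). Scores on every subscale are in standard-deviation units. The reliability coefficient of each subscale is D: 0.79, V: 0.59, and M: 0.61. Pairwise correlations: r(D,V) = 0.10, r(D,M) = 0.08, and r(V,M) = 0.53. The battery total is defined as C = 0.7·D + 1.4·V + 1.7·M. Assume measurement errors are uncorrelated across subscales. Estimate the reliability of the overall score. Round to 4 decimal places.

Var(C) = 0.7² + 1.4² + 1.7² + 2·[0.98·0.10 + 1.19·0.08 + 2.38·0.53] = 5.34 + 2.9092 = 8.2492.
Because errors are independent across components, Cov(Tᵢ,Tⱼ) = Cov(Xᵢ,Xⱼ); the off-diagonal part of the true-score variance is the same as above.
True-score variance = [0.7²·0.79 + 1.4²·0.59 + 1.7²·0.61] + 2.9092 = 3.3064 + 2.9092 = 6.2156.
Reliability = 6.2156 / 8.2492 = 0.7535.

0.7535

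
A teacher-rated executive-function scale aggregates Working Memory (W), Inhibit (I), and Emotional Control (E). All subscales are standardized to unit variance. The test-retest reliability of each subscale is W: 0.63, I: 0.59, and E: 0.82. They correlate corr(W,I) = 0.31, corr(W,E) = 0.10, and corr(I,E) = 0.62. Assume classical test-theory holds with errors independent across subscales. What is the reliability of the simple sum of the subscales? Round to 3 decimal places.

Var(W+I+E) = 3 + 2·[0.31 + 0.10 + 0.62] = 3 + 2.06 = 5.06.
With uncorrelated errors the cross-covariances are all true-score covariance, so they carry over unchanged; only the diagonal terms shrink to ρᵢσᵢ².
True-score variance = [0.63 + 0.59 + 0.82] + 2.06 = 2.04 + 2.06 = 4.1.
Reliability = 4.1 / 5.06 = 0.810.

0.810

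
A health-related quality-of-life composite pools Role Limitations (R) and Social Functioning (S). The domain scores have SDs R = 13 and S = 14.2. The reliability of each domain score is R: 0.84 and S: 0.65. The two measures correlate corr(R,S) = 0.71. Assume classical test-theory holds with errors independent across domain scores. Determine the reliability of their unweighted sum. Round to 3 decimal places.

Var(R+S) = 13² + 14.2² + 2·[13·14.2·0.71] = 370.64 + 262.132 = 632.772.
Under uncorrelated errors the observed covariances equal the true-score covariances, so only the own-variance terms attenuate.
True-score variance = [13²·0.84 + 14.2²·0.65] + 262.132 = 273.026 + 262.132 = 535.158.
Reliability = 535.158 / 632.772 = 0.846.

0.846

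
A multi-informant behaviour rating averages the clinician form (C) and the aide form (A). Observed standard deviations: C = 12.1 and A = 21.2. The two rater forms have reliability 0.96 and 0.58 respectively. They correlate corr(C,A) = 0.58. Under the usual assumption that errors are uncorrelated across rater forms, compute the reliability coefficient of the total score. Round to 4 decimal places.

Var(C+A) = 12.1² + 21.2² + 2·[12.1·21.2·0.58] = 595.85 + 297.563 = 893.413.
With uncorrelated errors the cross-covariances are all true-score covariance, so they carry over unchanged; only the diagonal terms shrink to ρᵢσᵢ².
True-score variance = [12.1²·0.96 + 21.2²·0.58] + 297.563 = 401.229 + 297.563 = 698.792.
Reliability = 698.792 / 893.413 = 0.7822.

0.7822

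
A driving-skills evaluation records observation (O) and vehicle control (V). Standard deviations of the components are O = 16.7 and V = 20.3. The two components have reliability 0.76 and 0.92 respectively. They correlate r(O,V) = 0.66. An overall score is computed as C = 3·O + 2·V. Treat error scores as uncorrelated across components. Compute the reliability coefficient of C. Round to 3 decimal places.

0.893

Var(C) = 3²·16.7² + 2²·20.3² + 2·[6·16.7·20.3·0.66] = 4158.37 + 2684.96 = 6843.33.
With uncorrelated errors the cross-covariances are all true-score covariance, so they carry over unchanged; only the diagonal terms shrink to ρᵢσᵢ².
True-score variance = [3²·16.7²·0.76 + 2²·20.3²·0.92] + 2684.96 = 3424.1 + 2684.96 = 6109.06.
Reliability = 6109.06 / 6843.33 = 0.893.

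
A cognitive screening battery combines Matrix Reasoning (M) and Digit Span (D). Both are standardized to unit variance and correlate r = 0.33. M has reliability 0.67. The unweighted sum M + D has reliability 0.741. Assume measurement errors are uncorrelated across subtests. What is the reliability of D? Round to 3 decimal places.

0.641

Var(M+D) = 2 + 2·0.33 = 2.660.
True-score variance = ρ_M + ρ_D + 2·0.33, so 0.741 = (0.67 + ρ_D + 0.66) / 2.660.
ρ_D = 0.741·2.660 − 0.67 − 0.66 = 0.641.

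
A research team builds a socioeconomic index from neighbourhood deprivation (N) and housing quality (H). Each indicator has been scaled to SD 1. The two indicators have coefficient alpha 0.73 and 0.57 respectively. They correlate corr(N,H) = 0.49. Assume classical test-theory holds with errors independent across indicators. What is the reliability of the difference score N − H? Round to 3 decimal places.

Var(N−H) = 1 + 1 − 2·0.49 = 2 − 0.98 = 1.02.
With uncorrelated errors the cross-covariances are all true-score covariance, so they carry over unchanged; only the diagonal terms shrink to ρᵢσᵢ².
True-score variance = [0.73 + 0.57] − 0.98 = 1.3 − 0.98 = 0.32.
Reliability = 0.32 / 1.02 = 0.314.

0.314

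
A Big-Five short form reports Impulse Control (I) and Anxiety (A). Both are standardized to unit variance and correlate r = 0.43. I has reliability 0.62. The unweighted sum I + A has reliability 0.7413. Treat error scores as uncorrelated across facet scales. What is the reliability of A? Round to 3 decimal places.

0.640

Var(I+A) = 2 + 2·0.43 = 2.860.
True-score variance = ρ_I + ρ_A + 2·0.43, so 0.7413 = (0.62 + ρ_A + 0.86) / 2.860.
ρ_A = 0.7413·2.860 − 0.62 − 0.86 = 0.640.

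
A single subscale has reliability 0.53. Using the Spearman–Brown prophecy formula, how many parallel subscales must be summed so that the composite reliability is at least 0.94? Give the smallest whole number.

14

k ≥ ρ*(1−ρ₁)/(ρ₁(1−ρ*)) = 0.94·0.47 / (0.53·0.06) = 13.893.
Smallest integer k = 14.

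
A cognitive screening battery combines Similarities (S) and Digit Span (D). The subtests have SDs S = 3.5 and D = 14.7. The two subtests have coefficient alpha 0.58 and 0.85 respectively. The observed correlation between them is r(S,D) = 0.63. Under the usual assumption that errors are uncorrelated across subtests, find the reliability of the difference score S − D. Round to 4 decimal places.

Var(S−D) = 3.5² + 14.7² − 2·3.5·14.7·0.63 = 228.34 − 64.827 = 163.513.
With uncorrelated errors the cross-covariances are all true-score covariance, so they carry over unchanged; only the diagonal terms shrink to ρᵢσᵢ².
True-score variance = [3.5²·0.58 + 14.7²·0.85] − 64.827 = 190.781 − 64.827 = 125.954.
Reliability = 125.954 / 163.513 = 0.7703.

0.7703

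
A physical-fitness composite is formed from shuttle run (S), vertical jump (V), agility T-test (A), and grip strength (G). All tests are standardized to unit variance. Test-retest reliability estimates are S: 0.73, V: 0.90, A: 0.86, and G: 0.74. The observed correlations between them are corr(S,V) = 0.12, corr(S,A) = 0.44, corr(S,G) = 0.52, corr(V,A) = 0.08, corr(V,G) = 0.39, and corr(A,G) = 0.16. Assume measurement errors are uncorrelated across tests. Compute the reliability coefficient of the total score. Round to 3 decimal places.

Var(S+V+A+G) = 4 + 2·[0.12 + 0.44 + 0.52 + 0.08 + 0.39 + 0.16] = 4 + 3.42 = 7.42.
Because errors are independent across components, Cov(Tᵢ,Tⱼ) = Cov(Xᵢ,Xⱼ); the off-diagonal part of the true-score variance is the same as above.
True-score variance = [0.73 + 0.90 + 0.86 + 0.74] + 3.42 = 3.23 + 3.42 = 6.65.
Reliability = 6.65 / 7.42 = 0.896.

0.896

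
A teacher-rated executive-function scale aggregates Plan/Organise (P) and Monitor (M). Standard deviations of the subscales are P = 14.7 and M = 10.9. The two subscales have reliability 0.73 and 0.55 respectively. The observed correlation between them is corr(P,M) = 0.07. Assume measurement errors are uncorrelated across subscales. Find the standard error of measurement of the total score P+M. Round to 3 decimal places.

Var(total) = 334.9 + 22.4322 = 357.332.
True-score variance = 223.091 + 22.4322 = 245.523, so reliability = 0.6871.
Error variance = 357.332 − 245.523 = 111.809; SEM = √111.809 = 10.574.

10.574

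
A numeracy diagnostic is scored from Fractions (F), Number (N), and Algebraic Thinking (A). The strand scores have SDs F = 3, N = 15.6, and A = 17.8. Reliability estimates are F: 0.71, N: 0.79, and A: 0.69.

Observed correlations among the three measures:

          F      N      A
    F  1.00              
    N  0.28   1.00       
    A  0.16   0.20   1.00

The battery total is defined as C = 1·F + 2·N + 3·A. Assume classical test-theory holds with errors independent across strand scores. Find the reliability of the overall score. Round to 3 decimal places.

Var(C) = 3² + 2²·15.6² + 3²·17.8² + 2·[2·3·15.6·0.28 + 3·3·17.8·0.16 + 6·15.6·17.8·0.20] = 3834 + 770.112 = 4604.11.
Under uncorrelated errors the observed covariances equal the true-score covariances, so only the own-variance terms attenuate.
True-score variance = [3²·0.71 + 2²·15.6²·0.79 + 3²·17.8²·0.69] + 770.112 = 2742.98 + 770.112 = 3513.1.
Reliability = 3513.1 / 4604.11 = 0.763.

0.763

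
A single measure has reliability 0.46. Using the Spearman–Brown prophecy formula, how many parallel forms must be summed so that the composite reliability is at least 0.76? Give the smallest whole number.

k ≥ ρ*(1−ρ₁)/(ρ₁(1−ρ*)) = 0.76·0.54 / (0.46·0.24) = 3.717.
Smallest integer k = 4.

4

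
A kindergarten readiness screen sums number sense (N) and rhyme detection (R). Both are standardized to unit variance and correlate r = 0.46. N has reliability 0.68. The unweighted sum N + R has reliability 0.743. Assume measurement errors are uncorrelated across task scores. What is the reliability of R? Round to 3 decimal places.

Var(N+R) = 2 + 2·0.46 = 2.920.
True-score variance = ρ_N + ρ_R + 2·0.46, so 0.743 = (0.68 + ρ_R + 0.92) / 2.920.
ρ_R = 0.743·2.920 − 0.68 − 0.92 = 0.570.

0.570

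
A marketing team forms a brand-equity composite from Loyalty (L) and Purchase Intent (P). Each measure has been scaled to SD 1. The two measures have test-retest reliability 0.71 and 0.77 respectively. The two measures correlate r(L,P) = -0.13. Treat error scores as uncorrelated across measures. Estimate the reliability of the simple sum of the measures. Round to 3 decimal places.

0.701

Var(L+P) = 2 + 2·[(-0.13)] = 2 − 0.26 = 1.74.
Because errors are independent across components, Cov(Tᵢ,Tⱼ) = Cov(Xᵢ,Xⱼ); the off-diagonal part of the true-score variance is the same as above.
True-score variance = [0.71 + 0.77] − 0.26 = 1.48 − 0.26 = 1.22.
Reliability = 1.22 / 1.74 = 0.701.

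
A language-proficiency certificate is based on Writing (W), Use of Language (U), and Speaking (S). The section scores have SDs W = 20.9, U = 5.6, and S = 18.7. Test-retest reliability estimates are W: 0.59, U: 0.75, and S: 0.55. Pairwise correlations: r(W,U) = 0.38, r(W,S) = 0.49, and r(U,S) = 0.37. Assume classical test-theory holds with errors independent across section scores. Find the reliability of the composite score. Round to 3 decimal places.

0.748

Var(W+U+S) = 20.9² + 5.6² + 18.7² + 2·[20.9·5.6·0.38 + 20.9·18.7·0.49 + 5.6·18.7·0.37] = 817.86 + 549.457 = 1367.32.
With uncorrelated errors the cross-covariances are all true-score covariance, so they carry over unchanged; only the diagonal terms shrink to ρᵢσᵢ².
True-score variance = [20.9²·0.59 + 5.6²·0.75 + 18.7²·0.55] + 549.457 = 473.567 + 549.457 = 1023.02.
Reliability = 1023.02 / 1367.32 = 0.748.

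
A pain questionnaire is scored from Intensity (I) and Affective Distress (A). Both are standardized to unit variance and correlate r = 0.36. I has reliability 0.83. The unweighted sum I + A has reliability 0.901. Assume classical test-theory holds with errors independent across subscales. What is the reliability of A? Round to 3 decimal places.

Var(I+A) = 2 + 2·0.36 = 2.720.
True-score variance = ρ_I + ρ_A + 2·0.36, so 0.901 = (0.83 + ρ_A + 0.72) / 2.720.
ρ_A = 0.901·2.720 − 0.83 − 0.72 = 0.901.

0.901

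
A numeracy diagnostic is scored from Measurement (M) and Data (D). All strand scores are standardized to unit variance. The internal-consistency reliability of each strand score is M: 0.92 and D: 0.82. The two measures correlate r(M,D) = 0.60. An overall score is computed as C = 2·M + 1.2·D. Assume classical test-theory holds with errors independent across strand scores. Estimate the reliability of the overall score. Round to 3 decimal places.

0.930

Var(C) = 2² + 1.2² + 2·[2.4·0.60] = 5.44 + 2.88 = 8.32.
Because errors are independent across components, Cov(Tᵢ,Tⱼ) = Cov(Xᵢ,Xⱼ); the off-diagonal part of the true-score variance is the same as above.
True-score variance = [2²·0.92 + 1.2²·0.82] + 2.88 = 4.8608 + 2.88 = 7.7408.
Reliability = 7.7408 / 8.32 = 0.930.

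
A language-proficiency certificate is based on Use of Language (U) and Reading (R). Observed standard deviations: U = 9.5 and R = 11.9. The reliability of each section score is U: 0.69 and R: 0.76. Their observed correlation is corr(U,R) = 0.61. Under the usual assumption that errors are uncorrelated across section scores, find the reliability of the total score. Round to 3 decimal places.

0.832

Var(U+R) = 9.5² + 11.9² + 2·[9.5·11.9·0.61] = 231.86 + 137.921 = 369.781.
Because errors are independent across components, Cov(Tᵢ,Tⱼ) = Cov(Xᵢ,Xⱼ); the off-diagonal part of the true-score variance is the same as above.
True-score variance = [9.5²·0.69 + 11.9²·0.76] + 137.921 = 169.896 + 137.921 = 307.817.
Reliability = 307.817 / 369.781 = 0.832.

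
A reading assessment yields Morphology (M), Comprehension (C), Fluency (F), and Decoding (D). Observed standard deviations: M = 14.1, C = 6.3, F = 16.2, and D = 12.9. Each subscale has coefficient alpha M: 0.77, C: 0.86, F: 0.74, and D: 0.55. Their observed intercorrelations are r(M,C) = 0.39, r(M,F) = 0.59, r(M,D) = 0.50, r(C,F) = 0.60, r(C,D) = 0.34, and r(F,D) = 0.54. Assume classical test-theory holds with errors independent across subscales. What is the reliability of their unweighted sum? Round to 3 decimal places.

0.878

Var(M+C+F+D) = 14.1² + 6.3² + 16.2² + 12.9² + 2·[14.1·6.3·0.39 + 14.1·16.2·0.59 + 14.1·12.9·0.50 + 6.3·16.2·0.60 + 6.3·12.9·0.34 + 16.2·12.9·0.54] = 667.35 + 924.147 = 1591.5.
With uncorrelated errors the cross-covariances are all true-score covariance, so they carry over unchanged; only the diagonal terms shrink to ρᵢσᵢ².
True-score variance = [14.1²·0.77 + 6.3²·0.86 + 16.2²·0.74 + 12.9²·0.55] + 924.147 = 472.948 + 924.147 = 1397.1.
Reliability = 1397.1 / 1591.5 = 0.878.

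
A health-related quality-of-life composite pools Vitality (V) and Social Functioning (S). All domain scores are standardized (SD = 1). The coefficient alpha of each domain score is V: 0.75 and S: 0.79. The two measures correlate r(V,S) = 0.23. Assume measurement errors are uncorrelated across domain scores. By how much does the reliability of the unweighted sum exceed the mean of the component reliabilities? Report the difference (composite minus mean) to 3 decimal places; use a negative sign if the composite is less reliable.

0.043

Var(sum) = 2 + 0.46 = 2.46; true-score variance = 1.54 + 0.46 = 2; composite reliability = 0.8130.
Mean component reliability = 0.7700.
Difference = 0.8130 − 0.7700 = 0.043.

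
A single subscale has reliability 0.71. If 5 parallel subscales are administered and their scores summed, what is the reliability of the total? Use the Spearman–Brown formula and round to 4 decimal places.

0.9245

ρ_k = kρ / (1 + (k−1)ρ) = 5·0.71 / (1 + 4·0.71) = 3.550 / 3.840 = 0.9245.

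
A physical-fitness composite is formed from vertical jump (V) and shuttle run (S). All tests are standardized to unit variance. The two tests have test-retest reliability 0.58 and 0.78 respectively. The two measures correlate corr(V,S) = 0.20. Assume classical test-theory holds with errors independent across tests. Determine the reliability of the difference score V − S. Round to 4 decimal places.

Var(V−S) = 1 + 1 − 2·0.20 = 2 − 0.4 = 1.6.
With uncorrelated errors the cross-covariances are all true-score covariance, so they carry over unchanged; only the diagonal terms shrink to ρᵢσᵢ².
True-score variance = [0.58 + 0.78] − 0.4 = 1.36 − 0.4 = 0.96.
Reliability = 0.96 / 1.6 = 0.6000.

0.6000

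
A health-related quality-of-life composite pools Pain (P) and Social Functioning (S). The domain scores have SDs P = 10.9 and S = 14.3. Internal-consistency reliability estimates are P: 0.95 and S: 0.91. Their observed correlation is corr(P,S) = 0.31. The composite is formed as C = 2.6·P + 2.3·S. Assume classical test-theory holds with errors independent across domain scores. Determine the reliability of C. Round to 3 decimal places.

Var(C) = 2.6²·10.9² + 2.3²·14.3² + 2·[5.98·10.9·14.3·0.31] = 1884.91 + 577.904 = 2462.81.
Under uncorrelated errors the observed covariances equal the true-score covariances, so only the own-variance terms attenuate.
True-score variance = [2.6²·10.9²·0.95 + 2.3²·14.3²·0.91] + 577.904 = 1747.39 + 577.904 = 2325.3.
Reliability = 2325.3 / 2462.81 = 0.944.

0.944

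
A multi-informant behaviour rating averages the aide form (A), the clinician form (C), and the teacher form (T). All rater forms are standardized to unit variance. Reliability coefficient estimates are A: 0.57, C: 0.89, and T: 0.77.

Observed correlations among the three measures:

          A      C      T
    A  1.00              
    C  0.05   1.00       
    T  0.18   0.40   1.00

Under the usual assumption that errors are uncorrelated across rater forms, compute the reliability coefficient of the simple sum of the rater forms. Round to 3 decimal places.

0.819

Var(A+C+T) = 3 + 2·[0.05 + 0.18 + 0.40] = 3 + 1.26 = 4.26.
With uncorrelated errors the cross-covariances are all true-score covariance, so they carry over unchanged; only the diagonal terms shrink to ρᵢσᵢ².
True-score variance = [0.57 + 0.89 + 0.77] + 1.26 = 2.23 + 1.26 = 3.49.
Reliability = 3.49 / 4.26 = 0.819.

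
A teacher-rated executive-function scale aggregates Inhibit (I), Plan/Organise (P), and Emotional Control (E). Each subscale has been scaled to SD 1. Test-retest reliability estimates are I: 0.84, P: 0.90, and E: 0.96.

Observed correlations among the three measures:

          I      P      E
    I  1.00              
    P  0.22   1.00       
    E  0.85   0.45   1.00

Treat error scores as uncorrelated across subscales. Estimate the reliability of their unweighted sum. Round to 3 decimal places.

Var(I+P+E) = 3 + 2·[0.22 + 0.85 + 0.45] = 3 + 3.04 = 6.04.
With uncorrelated errors the cross-covariances are all true-score covariance, so they carry over unchanged; only the diagonal terms shrink to ρᵢσᵢ².
True-score variance = [0.84 + 0.90 + 0.96] + 3.04 = 2.7 + 3.04 = 5.74.
Reliability = 5.74 / 6.04 = 0.950.

0.950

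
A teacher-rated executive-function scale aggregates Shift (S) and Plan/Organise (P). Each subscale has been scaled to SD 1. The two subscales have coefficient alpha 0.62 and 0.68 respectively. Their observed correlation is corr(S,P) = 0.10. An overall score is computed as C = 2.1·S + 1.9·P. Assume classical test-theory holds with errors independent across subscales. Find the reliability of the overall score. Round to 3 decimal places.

0.679

Var(C) = 2.1² + 1.9² + 2·[3.99·0.10] = 8.02 + 0.798 = 8.818.
Under uncorrelated errors the observed covariances equal the true-score covariances, so only the own-variance terms attenuate.
True-score variance = [2.1²·0.62 + 1.9²·0.68] + 0.798 = 5.189 + 0.798 = 5.987.
Reliability = 5.987 / 8.818 = 0.679.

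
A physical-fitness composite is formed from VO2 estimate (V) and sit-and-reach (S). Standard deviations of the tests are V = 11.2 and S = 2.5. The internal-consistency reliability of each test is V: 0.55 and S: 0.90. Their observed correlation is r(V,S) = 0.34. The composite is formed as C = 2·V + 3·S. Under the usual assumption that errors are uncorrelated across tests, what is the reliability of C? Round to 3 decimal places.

0.656

Var(C) = 2²·11.2² + 3²·2.5² + 2·[6·11.2·2.5·0.34] = 558.01 + 114.24 = 672.25.
Because errors are independent across components, Cov(Tᵢ,Tⱼ) = Cov(Xᵢ,Xⱼ); the off-diagonal part of the true-score variance is the same as above.
True-score variance = [2²·11.2²·0.55 + 3²·2.5²·0.90] + 114.24 = 326.593 + 114.24 = 440.833.
Reliability = 440.833 / 672.25 = 0.656.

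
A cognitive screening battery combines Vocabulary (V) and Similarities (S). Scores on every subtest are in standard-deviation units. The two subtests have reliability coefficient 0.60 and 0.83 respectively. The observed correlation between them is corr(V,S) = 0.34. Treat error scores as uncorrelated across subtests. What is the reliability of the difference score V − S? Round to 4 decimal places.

0.5682

Var(V−S) = 1 + 1 − 2·0.34 = 2 − 0.68 = 1.32.
Under uncorrelated errors the observed covariances equal the true-score covariances, so only the own-variance terms attenuate.
True-score variance = [0.60 + 0.83] − 0.68 = 1.43 − 0.68 = 0.75.
Reliability = 0.75 / 1.32 = 0.5682.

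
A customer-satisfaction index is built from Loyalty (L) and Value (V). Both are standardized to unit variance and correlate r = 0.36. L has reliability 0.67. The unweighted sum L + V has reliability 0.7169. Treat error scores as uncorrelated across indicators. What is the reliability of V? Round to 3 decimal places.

0.560

Var(L+V) = 2 + 2·0.36 = 2.720.
True-score variance = ρ_L + ρ_V + 2·0.36, so 0.7169 = (0.67 + ρ_V + 0.72) / 2.720.
ρ_V = 0.7169·2.720 − 0.67 − 0.72 = 0.560.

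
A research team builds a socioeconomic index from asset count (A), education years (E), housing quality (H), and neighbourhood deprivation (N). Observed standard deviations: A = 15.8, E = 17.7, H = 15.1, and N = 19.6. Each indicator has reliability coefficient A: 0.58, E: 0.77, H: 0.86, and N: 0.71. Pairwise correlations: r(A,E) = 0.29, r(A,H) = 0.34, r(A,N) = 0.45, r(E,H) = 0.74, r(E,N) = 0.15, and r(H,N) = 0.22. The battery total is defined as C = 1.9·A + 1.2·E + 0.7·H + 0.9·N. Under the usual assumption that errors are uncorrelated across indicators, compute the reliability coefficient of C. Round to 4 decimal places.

0.8252

Var(C) = 1.9²·15.8² + 1.2²·17.7² + 0.7²·15.1² + 0.9²·19.6² + 2·[2.28·15.8·17.7·0.29 + 1.33·15.8·15.1·0.34 + 1.71·15.8·19.6·0.45 + 0.84·17.7·15.1·0.74 + 1.08·17.7·19.6·0.15 + 0.63·15.1·19.6·0.22] = 1775.23 + 1588.9 = 3364.14.
With uncorrelated errors the cross-covariances are all true-score covariance, so they carry over unchanged; only the diagonal terms shrink to ρᵢσᵢ².
True-score variance = [1.9²·15.8²·0.58 + 1.2²·17.7²·0.77 + 0.7²·15.1²·0.86 + 0.9²·19.6²·0.71] + 1588.9 = 1187.09 + 1588.9 = 2775.99.
Reliability = 2775.99 / 3364.14 = 0.8252.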